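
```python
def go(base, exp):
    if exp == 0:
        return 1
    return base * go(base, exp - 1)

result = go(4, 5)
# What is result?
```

go(4, 5) = 4 * 4 * 4 * 4 * 4 = 1024

Answer: 1024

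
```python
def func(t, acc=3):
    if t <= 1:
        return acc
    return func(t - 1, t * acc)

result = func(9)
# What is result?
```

Accumulator trace (n, acc): (9, 3) -> (8, 27) -> (7, 216) -> (6, 1512) -> (5, 9072) -> (4, 45360) -> (3, 181440) -> (2, 544320) -> (1, 1088640) -> return 1088640

Answer: 1088640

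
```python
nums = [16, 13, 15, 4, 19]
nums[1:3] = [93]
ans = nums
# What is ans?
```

Trace:
`nums = [16, 13, 15, 4, 19]` → nums = [16, 13, 15, 4, 19]
`nums[1:3] = [93]` → nums = [16, 93, 4, 19]
`ans = nums` → ans = [16, 93, 4, 19]
So ans = [16, 93, 4, 19]

Answer: [16, 93, 4, 19]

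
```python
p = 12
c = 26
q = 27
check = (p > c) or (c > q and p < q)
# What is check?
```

Trace:
`p = 12` → p = 12
`c = 26` → c = 26
`q = 27` → q = 27
`check = (p > c) or (c > q and p < q)` → check = False
So check = False

Answer: False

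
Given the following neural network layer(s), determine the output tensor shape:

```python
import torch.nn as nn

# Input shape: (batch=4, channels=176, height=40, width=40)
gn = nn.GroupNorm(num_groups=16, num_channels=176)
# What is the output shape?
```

Input: (4, 176, 40, 40) -> Output: (4, 176, 40, 40)

Answer: (4, 176, 40, 40)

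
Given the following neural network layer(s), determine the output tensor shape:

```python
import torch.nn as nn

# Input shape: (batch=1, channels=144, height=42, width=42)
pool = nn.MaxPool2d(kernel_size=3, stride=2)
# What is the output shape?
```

Input: (1, 144, 42, 42) -> Output: (1, 144, 20, 20)

Answer: (1, 144, 20, 20)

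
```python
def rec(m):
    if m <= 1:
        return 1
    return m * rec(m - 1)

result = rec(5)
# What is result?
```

rec(5) = 5 * 4 * 3 * 2 * 1 = 120

Answer: 120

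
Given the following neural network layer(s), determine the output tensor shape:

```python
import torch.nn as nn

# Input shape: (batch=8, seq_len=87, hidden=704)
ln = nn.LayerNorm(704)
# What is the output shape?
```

Input: (8, 87, 704) -> Output: (8, 87, 704)

Answer: (8, 87, 704)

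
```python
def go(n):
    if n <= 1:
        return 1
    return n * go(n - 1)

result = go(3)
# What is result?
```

go(3) = 3 * 2 * 1 = 6

Answer: 6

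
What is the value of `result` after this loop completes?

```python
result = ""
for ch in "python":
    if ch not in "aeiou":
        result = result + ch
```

Remove vowels from 'python'
`result` takes the values: "" → "p" → "py" → "pyt" → "pyth" → "pythn"

Answer: "pythn"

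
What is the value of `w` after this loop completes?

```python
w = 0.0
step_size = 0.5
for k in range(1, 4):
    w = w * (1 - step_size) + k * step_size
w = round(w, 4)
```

Moving average with lr=0.5
`w` takes the values: 0.0 → 0.5 → 1.25 → 2.125

Answer: 2.125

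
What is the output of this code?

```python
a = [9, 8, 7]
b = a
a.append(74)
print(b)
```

Key concept: basic list aliasing.
Step by step:
`a = [9, 8, 7]` → a = [9, 8, 7]
`b = a` → b = [9, 8, 7] (same object as a)
`a.append(74)` → a = [9, 8, 7, 74] (same object as b); b = [9, 8, 7, 74] (same object as a)
`print(b)` → prints [9, 8, 7, 74]

Answer: [9, 8, 7, 74]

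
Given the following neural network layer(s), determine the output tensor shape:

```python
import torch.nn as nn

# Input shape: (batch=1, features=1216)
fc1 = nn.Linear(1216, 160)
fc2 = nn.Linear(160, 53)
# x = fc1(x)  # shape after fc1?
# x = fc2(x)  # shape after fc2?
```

Input: (1, 1216) -> after fc1: (1, 160) -> Output: (1, 53)

Answer: (1, 53)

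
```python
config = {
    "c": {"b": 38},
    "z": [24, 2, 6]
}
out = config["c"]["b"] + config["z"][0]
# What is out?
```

Trace:
`config = { ...` → config = {'c': {'b': 38}, 'z': [24, 2, 6]}
`out = config["c"]["b"] + config["z"][0]` → out = 62
So out = 62

Answer: 62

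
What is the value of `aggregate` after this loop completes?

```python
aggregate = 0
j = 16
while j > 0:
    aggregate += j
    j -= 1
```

Sum 16 down to 1
`aggregate` takes the values: 0 → 16 → 31 → 45 → 58 → 70 → 81 → 91 → 100 → 108 → 115 → 121 → 126 → 130 → 133 → 135 → 136

Answer: 136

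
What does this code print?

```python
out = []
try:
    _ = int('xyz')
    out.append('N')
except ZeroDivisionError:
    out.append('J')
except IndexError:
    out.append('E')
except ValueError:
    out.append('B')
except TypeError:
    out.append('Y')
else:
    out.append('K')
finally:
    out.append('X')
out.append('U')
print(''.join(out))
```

Execution trace: 'B' (except ValueError) → 'X' (finally) → 'U' (after the try/except). Output: BXU

Answer: BXU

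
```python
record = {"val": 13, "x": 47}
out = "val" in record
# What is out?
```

Trace:
`record = {"val": 13, "x": 47}` → record = {'val': 13, 'x': 47}
`out = "val" in record` → out = True
So out = True

Answer: True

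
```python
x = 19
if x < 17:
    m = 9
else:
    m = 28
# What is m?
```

Trace:
`x = 19` → x = 19
`if x < 17: ...` → x < 17 is False, take else branch → m = 28
So m = 28

Answer: 28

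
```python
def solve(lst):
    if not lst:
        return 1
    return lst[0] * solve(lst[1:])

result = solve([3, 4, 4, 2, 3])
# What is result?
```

Product over [3, 4, 4, 2, 3] = 3 * 4 * 4 * 2 * 3 = 288

Answer: 288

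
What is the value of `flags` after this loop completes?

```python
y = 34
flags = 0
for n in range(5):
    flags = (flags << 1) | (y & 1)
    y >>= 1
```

Reverse lowest 5 bits of 34
`flags` takes the values: 0 → 1 → 2 → 4 → 8

Answer: 8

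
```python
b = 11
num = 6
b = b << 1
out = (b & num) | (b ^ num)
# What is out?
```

Trace:
`b = 11` → b = 11
`num = 6` → num = 6
`b = b << 1` → b = 22
`out = (b & num) | (b ^ num)` → out = 22
So out = 22

Answer: 22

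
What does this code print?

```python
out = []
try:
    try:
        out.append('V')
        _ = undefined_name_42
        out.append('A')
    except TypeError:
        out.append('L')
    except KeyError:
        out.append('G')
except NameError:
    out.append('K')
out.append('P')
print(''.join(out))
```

Execution trace: 'V' (try body) → 'K' (outer except NameError) → 'P' (after the try/except). Output: VKP

Answer: VKP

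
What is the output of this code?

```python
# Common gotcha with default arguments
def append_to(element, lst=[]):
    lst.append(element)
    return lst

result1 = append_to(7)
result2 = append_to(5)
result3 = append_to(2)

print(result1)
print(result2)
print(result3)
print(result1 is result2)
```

Key concept: mutable default argument gotcha.
Step by step:
`result1 = append_to(7)` → result1 = [7]
`result2 = append_to(5)` → result1 = [7, 5] (same object as result2); result2 = [7, 5] (same object as result1)
`result3 = append_to(2)` → result1 = [7, 5, 2] (same object as result2, result3); result2 = [7, 5, 2] (same object as result1, result3); result3 = [7, 5, 2] (same object as result1, result2)
`print(result1)` → prints [7, 5, 2]
`print(result2)` → prints [7, 5, 2]
`print(result3)` → prints [7, 5, 2]
`print(result1 is result2)` → prints True

Answer:
[7, 5, 2]
[7, 5, 2]
[7, 5, 2]
True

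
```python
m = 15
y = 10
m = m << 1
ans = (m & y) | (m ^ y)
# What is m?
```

Trace:
`m = 15` → m = 15
`y = 10` → y = 10
`m = m << 1` → m = 30
`ans = (m & y) | (m ^ y)` → ans = 30
So m = 30

Answer: 30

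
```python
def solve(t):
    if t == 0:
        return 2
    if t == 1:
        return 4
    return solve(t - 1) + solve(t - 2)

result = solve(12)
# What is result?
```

Build up from base cases: solve(0)=2, solve(1)=4, solve(2)=6, solve(3)=10, solve(4)=16, solve(5)=26, solve(6)=42, ..., solve(12)=754

Answer: 754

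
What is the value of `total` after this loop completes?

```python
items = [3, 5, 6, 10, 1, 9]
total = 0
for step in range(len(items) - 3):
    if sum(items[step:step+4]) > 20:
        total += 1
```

Count windows with sum > 20
`total` takes the values: 0 → 1 → 2 → 3

Answer: 3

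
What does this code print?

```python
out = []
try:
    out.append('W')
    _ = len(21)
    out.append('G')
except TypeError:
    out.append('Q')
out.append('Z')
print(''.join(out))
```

Execution trace: 'W' (try body) → 'Q' (except TypeError) → 'Z' (after the try/except). Output: WQZ

Answer: WQZ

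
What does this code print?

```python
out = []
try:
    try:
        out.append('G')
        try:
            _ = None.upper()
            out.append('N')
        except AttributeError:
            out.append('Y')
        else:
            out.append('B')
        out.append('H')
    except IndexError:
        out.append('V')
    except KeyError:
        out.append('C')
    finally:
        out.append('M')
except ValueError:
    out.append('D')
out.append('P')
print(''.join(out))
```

Execution trace: 'G' (try body) → 'Y' (inner except AttributeError) → 'H' (try body, no exception) → 'M' (finally) → 'P' (after the try/except). Output: GYHMP

Answer: GYHMP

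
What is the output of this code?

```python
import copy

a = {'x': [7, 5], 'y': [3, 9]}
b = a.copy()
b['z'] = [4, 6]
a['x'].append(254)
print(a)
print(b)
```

Key concept: shallow copy of dict with mutable values.
Step by step:
`a = {'x': [7, 5], 'y': [3, 9]}` → a = {'x': [7, 5], 'y': [3, 9]}
`b = a.copy()` → b = {'x': [7, 5], 'y': [3, 9]}
`b['z'] = [4, 6]` → b = {'x': [7, 5], 'y': [3, 9], 'z': [4, 6]}
`a['x'].append(254)` → a = {'x': [7, 5, 254], 'y': [3, 9]}; b = {'x': [7, 5, 254], 'y': [3, 9], 'z': [4, 6]}
`print(a)` → prints {'x': [7, 5, 254], 'y': [3, 9]}
`print(b)` → prints {'x': [7, 5, 254], 'y': [3, 9], 'z': [4, 6]}

Answer:
{'x': [7, 5, 254], 'y': [3, 9]}
{'x': [7, 5, 254], 'y': [3, 9], 'z': [4, 6]}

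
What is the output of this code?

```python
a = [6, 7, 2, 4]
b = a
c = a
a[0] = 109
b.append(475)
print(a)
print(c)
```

Key concept: multiple aliases.
Step by step:
`a = [6, 7, 2, 4]` → a = [6, 7, 2, 4]
`b = a` → b = [6, 7, 2, 4] (same object as a)
`c = a` → c = [6, 7, 2, 4] (same object as a, b)
`a[0] = 109` → a = [109, 7, 2, 4] (same object as b, c); b = [109, 7, 2, 4] (same object as a, c); c = [109, 7, 2, 4] (same object as a, b)
`b.append(475)` → a = [109, 7, 2, 4, 475] (same object as b, c); b = [109, 7, 2, 4, 475] (same object as a, c); c = [109, 7, 2, 4, 475] (same object as a, b)
`print(a)` → prints [109, 7, 2, 4, 475]
`print(c)` → prints [109, 7, 2, 4, 475]

Answer:
[109, 7, 2, 4, 475]
[109, 7, 2, 4, 475]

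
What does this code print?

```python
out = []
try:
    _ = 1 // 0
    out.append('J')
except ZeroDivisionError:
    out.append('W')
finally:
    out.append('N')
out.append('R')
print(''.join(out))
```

Execution trace: 'W' (except ZeroDivisionError) → 'N' (finally) → 'R' (after the try/except). Output: WNR

Answer: WNR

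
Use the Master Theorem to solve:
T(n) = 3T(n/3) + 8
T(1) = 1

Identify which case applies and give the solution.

a=3, b=3, f(n)=8. log_3(3) = 1. Since c=0 < 1, Case 1 applies: T(n) = Θ(n^log_b(a)) = O(n).

Answer: O(n) - Case 1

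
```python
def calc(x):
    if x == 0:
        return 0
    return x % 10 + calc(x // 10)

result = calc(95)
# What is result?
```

Sum of digits of 95: 5 + 9 = 14

Answer: 14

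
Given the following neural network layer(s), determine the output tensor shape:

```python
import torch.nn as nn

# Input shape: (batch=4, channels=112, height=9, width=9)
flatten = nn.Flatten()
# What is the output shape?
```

Input: (4, 112, 9, 9) -> Output: (4, 9072)

Answer: (4, 9072)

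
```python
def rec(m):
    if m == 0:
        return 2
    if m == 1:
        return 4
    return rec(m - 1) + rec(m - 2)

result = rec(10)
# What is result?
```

Build up from base cases: rec(0)=2, rec(1)=4, rec(2)=6, rec(3)=10, rec(4)=16, rec(5)=26, rec(6)=42, ..., rec(10)=288

Answer: 288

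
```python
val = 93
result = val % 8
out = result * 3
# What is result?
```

Trace:
`val = 93` → val = 93
`result = val % 8` → result = 5
`out = result * 3` → out = 15
So result = 5

Answer: 5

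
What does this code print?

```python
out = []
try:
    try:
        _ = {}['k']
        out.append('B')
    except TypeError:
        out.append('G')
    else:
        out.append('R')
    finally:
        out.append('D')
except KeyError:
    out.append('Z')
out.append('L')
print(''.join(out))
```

Execution trace: 'D' (inner finally) → 'Z' (outer except KeyError) → 'L' (after the try/except). Output: DZL

Answer: DZL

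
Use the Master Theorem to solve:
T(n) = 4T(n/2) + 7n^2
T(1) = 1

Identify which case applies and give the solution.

a=4, b=2, f(n)=7n^2. log_2(4) = 2. Since c=2 = 2, Case 2 applies: T(n) = Θ(n^log_b(a) · log n) = O(n^2 log n).

Answer: O(n^2 log n) - Case 2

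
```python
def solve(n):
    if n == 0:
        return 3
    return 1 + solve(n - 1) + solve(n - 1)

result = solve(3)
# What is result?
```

solve(n) = 1 + 2·solve(n-1), solve(0)=3. Closed form: (3+1)·2^3 - 1 = 31.

Answer: 31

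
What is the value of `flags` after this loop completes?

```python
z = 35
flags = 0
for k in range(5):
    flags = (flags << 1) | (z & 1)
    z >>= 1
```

Reverse lowest 5 bits of 35
`flags` takes the values: 0 → 1 → 3 → 6 → 12 → 24

Answer: 24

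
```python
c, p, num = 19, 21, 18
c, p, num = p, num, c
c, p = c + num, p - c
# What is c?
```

Trace:
`c, p, num = 19, 21, 18` → c = 19; p = 21; num = 18
`c, p, num = p, num, c` → c = 21; p = 18; num = 19
`c, p = c + num, p - c` → c = 40; p = -3
So c = 40

Answer: 40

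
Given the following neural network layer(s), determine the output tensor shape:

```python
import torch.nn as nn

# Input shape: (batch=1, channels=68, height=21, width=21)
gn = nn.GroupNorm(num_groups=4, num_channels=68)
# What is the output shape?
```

Input: (1, 68, 21, 21) -> Output: (1, 68, 21, 21)

Answer: (1, 68, 21, 21)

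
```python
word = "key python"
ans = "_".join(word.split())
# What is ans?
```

Trace:
`word = "key python"` → word = 'key python'
`ans = "_".join(word.split())` → ans = 'key_python'
So ans = 'key_python'

Answer: 'key_python'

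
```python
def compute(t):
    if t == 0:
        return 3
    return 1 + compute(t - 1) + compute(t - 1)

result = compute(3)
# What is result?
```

compute(t) = 1 + 2·compute(t-1), compute(0)=3. Closed form: (3+1)·2^3 - 1 = 31.

Answer: 31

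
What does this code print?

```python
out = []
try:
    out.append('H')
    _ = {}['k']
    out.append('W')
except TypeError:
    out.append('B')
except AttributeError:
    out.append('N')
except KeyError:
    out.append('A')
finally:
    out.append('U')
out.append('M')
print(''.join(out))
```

Execution trace: 'H' (try body) → 'A' (except KeyError) → 'U' (finally) → 'M' (after the try/except). Output: HAUM

Answer: HAUM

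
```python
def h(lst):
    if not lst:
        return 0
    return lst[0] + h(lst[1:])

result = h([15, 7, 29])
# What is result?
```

15 + 7 + 29 + 0 = 51

Answer: 51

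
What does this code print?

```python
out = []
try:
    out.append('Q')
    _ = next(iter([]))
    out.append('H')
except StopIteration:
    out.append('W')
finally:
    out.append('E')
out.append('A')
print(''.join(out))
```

Execution trace: 'Q' (try body) → 'W' (except StopIteration) → 'E' (finally) → 'A' (after the try/except). Output: QWEA

Answer: QWEA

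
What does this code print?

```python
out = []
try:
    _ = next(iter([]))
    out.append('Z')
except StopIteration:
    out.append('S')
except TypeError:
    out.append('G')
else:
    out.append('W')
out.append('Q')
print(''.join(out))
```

Execution trace: 'S' (except StopIteration) → 'Q' (after the try/except). Output: SQ

Answer: SQ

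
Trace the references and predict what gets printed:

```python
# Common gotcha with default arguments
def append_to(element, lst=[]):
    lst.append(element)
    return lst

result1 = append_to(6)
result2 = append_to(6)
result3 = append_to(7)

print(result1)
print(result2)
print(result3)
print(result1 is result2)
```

Key concept: mutable default argument gotcha.
Step by step:
`result1 = append_to(6)` → result1 = [6]
`result2 = append_to(6)` → result1 = [6, 6] (same object as result2); result2 = [6, 6] (same object as result1)
`result3 = append_to(7)` → result1 = [6, 6, 7] (same object as result2, result3); result2 = [6, 6, 7] (same object as result1, result3); result3 = [6, 6, 7] (same object as result1, result2)
`print(result1)` → prints [6, 6, 7]
`print(result2)` → prints [6, 6, 7]
`print(result3)` → prints [6, 6, 7]
`print(result1 is result2)` → prints True

Answer:
[6, 6, 7]
[6, 6, 7]
[6, 6, 7]
True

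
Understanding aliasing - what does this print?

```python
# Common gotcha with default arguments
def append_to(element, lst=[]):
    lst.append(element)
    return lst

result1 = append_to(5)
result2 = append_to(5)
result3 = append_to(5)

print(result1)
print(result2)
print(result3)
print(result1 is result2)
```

Key concept: mutable default argument gotcha.
Step by step:
`result1 = append_to(5)` → result1 = [5]
`result2 = append_to(5)` → result1 = [5, 5] (same object as result2); result2 = [5, 5] (same object as result1)
`result3 = append_to(5)` → result1 = [5, 5, 5] (same object as result2, result3); result2 = [5, 5, 5] (same object as result1, result3); result3 = [5, 5, 5] (same object as result1, result2)
`print(result1)` → prints [5, 5, 5]
`print(result2)` → prints [5, 5, 5]
`print(result3)` → prints [5, 5, 5]
`print(result1 is result2)` → prints True

Answer:
[5, 5, 5]
[5, 5, 5]
[5, 5, 5]
True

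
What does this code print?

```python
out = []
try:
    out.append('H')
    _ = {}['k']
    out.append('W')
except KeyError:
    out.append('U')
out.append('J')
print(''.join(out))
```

Execution trace: 'H' (try body) → 'U' (except KeyError) → 'J' (after the try/except). Output: HUJ

Answer: HUJ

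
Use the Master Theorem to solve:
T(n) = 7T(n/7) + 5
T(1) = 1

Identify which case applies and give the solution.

a=7, b=7, f(n)=5. log_7(7) = 1. Since c=0 < 1, Case 1 applies: T(n) = Θ(n^log_b(a)) = O(n).

Answer: O(n) - Case 1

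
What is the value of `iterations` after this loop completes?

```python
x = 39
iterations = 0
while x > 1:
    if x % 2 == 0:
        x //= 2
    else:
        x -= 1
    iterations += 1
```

Steps to reduce 39 to 1
`iterations` takes the values: 0 → 1 → 2 → 3 → 4 → 5 → 6 → 7 → 8

Answer: 8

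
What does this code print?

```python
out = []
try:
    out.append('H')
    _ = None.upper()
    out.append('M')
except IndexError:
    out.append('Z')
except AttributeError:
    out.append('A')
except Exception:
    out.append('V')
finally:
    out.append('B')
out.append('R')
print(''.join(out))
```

Execution trace: 'H' (try body) → 'A' (except AttributeError) → 'B' (finally) → 'R' (after the try/except). Output: HABR

Answer: HABR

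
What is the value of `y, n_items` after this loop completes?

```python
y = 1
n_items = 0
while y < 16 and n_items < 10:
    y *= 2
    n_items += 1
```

Double until >= 16 or 10 iterations
`y, n_items` takes the values: (1, 0) → (2, 0) → (2, 1) → (4, 1) → (4, 2) → (8, 2) → (8, 3) → (16, 3) → (16, 4)

Answer: 16, 4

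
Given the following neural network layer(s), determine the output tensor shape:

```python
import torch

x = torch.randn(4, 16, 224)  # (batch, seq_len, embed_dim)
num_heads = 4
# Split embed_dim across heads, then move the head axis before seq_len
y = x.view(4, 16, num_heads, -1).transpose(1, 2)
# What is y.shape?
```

Input: (4, 16, 224) -> head_dim = 224 // 4 = 56; after view: (4, 16, 4, 56) -> after transpose(1, 2): (4, 4, 16, 56) -> Output: (4, 4, 16, 56)

Answer: (4, 4, 16, 56)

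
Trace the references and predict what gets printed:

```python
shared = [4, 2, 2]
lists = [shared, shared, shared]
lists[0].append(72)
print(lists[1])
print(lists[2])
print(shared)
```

Key concept: list of same reference.
Step by step:
`shared = [4, 2, 2]` → shared = [4, 2, 2]
`lists = [shared, shared, shared]` → lists = [[4, 2, 2], [4, 2, 2], [4, 2, 2]]
`lists[0].append(72)` → shared = [4, 2, 2, 72]; lists = [[4, 2, 2, 72], [4, 2, 2, 72], [4, 2, 2, 72]]
`print(lists[1])` → prints [4, 2, 2, 72]
`print(lists[2])` → prints [4, 2, 2, 72]
`print(shared)` → prints [4, 2, 2, 72]

Answer:
[4, 2, 2, 72]
[4, 2, 2, 72]
[4, 2, 2, 72]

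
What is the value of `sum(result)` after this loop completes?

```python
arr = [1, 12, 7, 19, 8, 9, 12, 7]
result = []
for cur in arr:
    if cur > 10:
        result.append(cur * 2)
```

Sum of doubled values > 10
`result` takes the values: [] → [24] → [24, 38] → [24, 38, 24]
So `sum(result)` = 86

Answer: 86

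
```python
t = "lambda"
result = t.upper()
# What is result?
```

Trace:
`t = "lambda"` → t = 'lambda'
`result = t.upper()` → result = 'LAMBDA'
So result = 'LAMBDA'

Answer: 'LAMBDA'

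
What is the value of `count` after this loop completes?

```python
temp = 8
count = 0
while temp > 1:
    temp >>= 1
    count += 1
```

Count right shifts until 1
`count` takes the values: 0 → 1 → 2 → 3

Answer: 3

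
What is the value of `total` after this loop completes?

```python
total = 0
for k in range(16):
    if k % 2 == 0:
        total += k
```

Sum of even numbers 0 to 15
`total` takes the values: 0 → 2 → 6 → 12 → 20 → 30 → 42 → 56

Answer: 56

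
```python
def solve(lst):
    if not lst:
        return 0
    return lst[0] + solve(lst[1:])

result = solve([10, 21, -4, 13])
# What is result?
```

10 + 21 + (-4) + 13 + 0 = 40

Answer: 40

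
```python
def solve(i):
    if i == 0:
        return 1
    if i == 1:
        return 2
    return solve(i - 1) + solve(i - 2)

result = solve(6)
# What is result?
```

Build up from base cases: solve(0)=1, solve(1)=2, solve(2)=3, solve(3)=5, solve(4)=8, solve(5)=13, solve(6)=21

Answer: 21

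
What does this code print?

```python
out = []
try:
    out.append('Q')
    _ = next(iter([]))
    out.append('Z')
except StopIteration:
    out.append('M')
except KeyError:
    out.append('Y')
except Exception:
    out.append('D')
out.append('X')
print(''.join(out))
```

Execution trace: 'Q' (try body) → 'M' (except StopIteration) → 'X' (after the try/except). Output: QMX

Answer: QMX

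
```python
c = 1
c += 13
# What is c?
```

Trace:
`c = 1` → c = 1
`c += 13` → c = 14
So c = 14

Answer: 14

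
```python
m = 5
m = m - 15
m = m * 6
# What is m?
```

Trace:
`m = 5` → m = 5
`m = m - 15` → m = -10
`m = m * 6` → m = -60
So m = -60

Answer: -60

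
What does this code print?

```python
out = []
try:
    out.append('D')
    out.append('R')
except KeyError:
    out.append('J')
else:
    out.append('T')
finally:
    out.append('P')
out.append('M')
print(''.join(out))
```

Execution trace: 'D' (try body) → 'R' (try body, no exception) → 'T' (else) → 'P' (finally) → 'M' (after the try/except). Output: DRTPM

Answer: DRTPM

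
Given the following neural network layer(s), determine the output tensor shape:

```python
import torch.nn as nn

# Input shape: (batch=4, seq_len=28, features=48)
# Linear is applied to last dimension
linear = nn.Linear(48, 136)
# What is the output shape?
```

Input: (4, 28, 48) -> Output: (4, 28, 136)

Answer: (4, 28, 136)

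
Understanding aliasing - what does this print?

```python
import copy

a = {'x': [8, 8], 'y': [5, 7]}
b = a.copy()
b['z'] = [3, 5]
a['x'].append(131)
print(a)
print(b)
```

Key concept: shallow copy of dict with mutable values.
Step by step:
`a = {'x': [8, 8], 'y': [5, 7]}` → a = {'x': [8, 8], 'y': [5, 7]}
`b = a.copy()` → b = {'x': [8, 8], 'y': [5, 7]}
`b['z'] = [3, 5]` → b = {'x': [8, 8], 'y': [5, 7], 'z': [3, 5]}
`a['x'].append(131)` → a = {'x': [8, 8, 131], 'y': [5, 7]}; b = {'x': [8, 8, 131], 'y': [5, 7], 'z': [3, 5]}
`print(a)` → prints {'x': [8, 8, 131], 'y': [5, 7]}
`print(b)` → prints {'x': [8, 8, 131], 'y': [5, 7], 'z': [3, 5]}

Answer:
{'x': [8, 8, 131], 'y': [5, 7]}
{'x': [8, 8, 131], 'y': [5, 7], 'z': [3, 5]}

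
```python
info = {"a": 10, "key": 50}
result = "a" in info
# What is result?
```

Trace:
`info = {"a": 10, "key": 50}` → info = {'a': 10, 'key': 50}
`result = "a" in info` → result = True
So result = True

Answer: True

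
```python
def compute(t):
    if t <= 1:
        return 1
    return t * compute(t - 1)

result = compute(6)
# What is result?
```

compute(6) = 6 * 5 * 4 * 3 * 2 * 1 = 720

Answer: 720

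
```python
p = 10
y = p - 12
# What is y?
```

Trace:
`p = 10` → p = 10
`y = p - 12` → y = -2
So y = -2

Answer: -2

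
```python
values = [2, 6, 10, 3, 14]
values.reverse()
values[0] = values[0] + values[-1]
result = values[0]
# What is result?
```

Trace:
`values = [2, 6, 10, 3, 14]` → values = [2, 6, 10, 3, 14]
`values.reverse()` → values = [14, 3, 10, 6, 2]
`values[0] = values[0] + values[-1]` → values = [16, 3, 10, 6, 2]
`result = values[0]` → result = 16
So result = 16

Answer: 16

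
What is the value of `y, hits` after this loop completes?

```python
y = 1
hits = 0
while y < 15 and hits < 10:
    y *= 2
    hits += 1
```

Double until >= 15 or 10 iterations
`y, hits` takes the values: (1, 0) → (2, 0) → (2, 1) → (4, 1) → (4, 2) → (8, 2) → (8, 3) → (16, 3) → (16, 4)

Answer: 16, 4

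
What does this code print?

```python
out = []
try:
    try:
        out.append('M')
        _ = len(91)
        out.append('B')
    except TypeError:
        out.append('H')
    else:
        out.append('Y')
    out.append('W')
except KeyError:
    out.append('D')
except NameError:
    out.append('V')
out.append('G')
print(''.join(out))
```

Execution trace: 'M' (inner try body) → 'H' (inner except TypeError) → 'W' (try body, no exception) → 'G' (after the try/except). Output: MHWG

Answer: MHWG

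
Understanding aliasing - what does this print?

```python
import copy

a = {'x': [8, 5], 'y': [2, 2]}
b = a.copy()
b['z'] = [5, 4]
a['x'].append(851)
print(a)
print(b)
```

Key concept: shallow copy of dict with mutable values.
Step by step:
`a = {'x': [8, 5], 'y': [2, 2]}` → a = {'x': [8, 5], 'y': [2, 2]}
`b = a.copy()` → b = {'x': [8, 5], 'y': [2, 2]}
`b['z'] = [5, 4]` → b = {'x': [8, 5], 'y': [2, 2], 'z': [5, 4]}
`a['x'].append(851)` → a = {'x': [8, 5, 851], 'y': [2, 2]}; b = {'x': [8, 5, 851], 'y': [2, 2], 'z': [5, 4]}
`print(a)` → prints {'x': [8, 5, 851], 'y': [2, 2]}
`print(b)` → prints {'x': [8, 5, 851], 'y': [2, 2], 'z': [5, 4]}

Answer:
{'x': [8, 5, 851], 'y': [2, 2]}
{'x': [8, 5, 851], 'y': [2, 2], 'z': [5, 4]}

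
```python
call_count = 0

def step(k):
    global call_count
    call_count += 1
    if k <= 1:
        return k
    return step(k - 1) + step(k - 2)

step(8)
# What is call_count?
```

Calls(k) = 1 + Calls(k-1) + Calls(k-2); Calls(0)=Calls(1)=1. For k=8 this gives 67.

Answer: 67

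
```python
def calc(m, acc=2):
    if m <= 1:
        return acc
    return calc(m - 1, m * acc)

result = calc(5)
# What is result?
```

Accumulator trace (n, acc): (5, 2) -> (4, 10) -> (3, 40) -> (2, 120) -> (1, 240) -> return 240

Answer: 240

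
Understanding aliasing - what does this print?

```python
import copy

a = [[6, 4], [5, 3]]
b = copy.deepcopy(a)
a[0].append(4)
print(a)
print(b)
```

Key concept: deep copy is fully independent.
Step by step:
`a = [[6, 4], [5, 3]]` → a = [[6, 4], [5, 3]]
`b = copy.deepcopy(a)` → b = [[6, 4], [5, 3]]
`a[0].append(4)` → a = [[6, 4, 4], [5, 3]]
`print(a)` → prints [[6, 4, 4], [5, 3]]
`print(b)` → prints [[6, 4], [5, 3]]

Answer:
[[6, 4, 4], [5, 3]]
[[6, 4], [5, 3]]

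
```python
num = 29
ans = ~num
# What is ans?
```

Trace:
`num = 29` → num = 29
`ans = ~num` → ans = -30
So ans = -30

Answer: -30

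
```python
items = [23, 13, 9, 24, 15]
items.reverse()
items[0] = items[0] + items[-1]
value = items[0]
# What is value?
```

Trace:
`items = [23, 13, 9, 24, 15]` → items = [23, 13, 9, 24, 15]
`items.reverse()` → items = [15, 24, 9, 13, 23]
`items[0] = items[0] + items[-1]` → items = [38, 24, 9, 13, 23]
`value = items[0]` → value = 38
So value = 38

Answer: 38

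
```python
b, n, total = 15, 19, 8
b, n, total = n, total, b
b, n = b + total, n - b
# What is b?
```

Trace:
`b, n, total = 15, 19, 8` → b = 15; n = 19; total = 8
`b, n, total = n, total, b` → b = 19; n = 8; total = 15
`b, n = b + total, n - b` → b = 34; n = -11
So b = 34

Answer: 34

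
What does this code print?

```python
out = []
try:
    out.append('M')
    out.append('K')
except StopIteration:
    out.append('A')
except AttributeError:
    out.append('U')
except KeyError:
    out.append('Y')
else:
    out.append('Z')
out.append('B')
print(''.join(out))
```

Execution trace: 'M' (try body) → 'K' (try body, no exception) → 'Z' (else) → 'B' (after the try/except). Output: MKZB

Answer: MKZB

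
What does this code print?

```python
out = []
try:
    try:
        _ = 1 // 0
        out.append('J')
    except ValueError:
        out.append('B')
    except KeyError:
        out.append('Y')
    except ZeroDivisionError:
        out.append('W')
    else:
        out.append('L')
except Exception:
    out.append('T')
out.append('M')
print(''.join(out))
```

Execution trace: 'W' (inner except ZeroDivisionError) → 'M' (after the try/except). Output: WM

Answer: WM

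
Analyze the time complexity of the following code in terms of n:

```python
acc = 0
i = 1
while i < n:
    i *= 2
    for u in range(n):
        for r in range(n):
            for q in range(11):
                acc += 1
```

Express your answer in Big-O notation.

Each loop level contributes: log n × n × n × 1. Multiplying the contributions gives O(n^2 log n).

Answer: O(n^2 log n)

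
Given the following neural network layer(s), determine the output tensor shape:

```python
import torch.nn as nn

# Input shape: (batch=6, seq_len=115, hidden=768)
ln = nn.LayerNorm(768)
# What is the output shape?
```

Input: (6, 115, 768) -> Output: (6, 115, 768)

Answer: (6, 115, 768)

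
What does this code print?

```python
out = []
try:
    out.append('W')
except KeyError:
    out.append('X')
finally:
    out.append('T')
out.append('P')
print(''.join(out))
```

Execution trace: 'W' (try body, no exception) → 'T' (finally) → 'P' (after the try/except). Output: WTP

Answer: WTP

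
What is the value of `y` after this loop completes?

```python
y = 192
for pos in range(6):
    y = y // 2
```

Halve 6 times: 192 // 2^6 = 3
`y` takes the values: 192 → 96 → 48 → 24 → 12 → 6 → 3

Answer: 3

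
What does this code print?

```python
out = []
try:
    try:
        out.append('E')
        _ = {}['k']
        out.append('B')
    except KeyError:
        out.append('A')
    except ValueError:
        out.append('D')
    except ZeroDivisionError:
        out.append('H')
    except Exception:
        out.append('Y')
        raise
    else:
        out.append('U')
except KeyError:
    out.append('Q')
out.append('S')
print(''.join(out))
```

Execution trace: 'E' (inner try body) → 'A' (inner except KeyError) → 'S' (after the try/except). Output: EAS

Answer: EAS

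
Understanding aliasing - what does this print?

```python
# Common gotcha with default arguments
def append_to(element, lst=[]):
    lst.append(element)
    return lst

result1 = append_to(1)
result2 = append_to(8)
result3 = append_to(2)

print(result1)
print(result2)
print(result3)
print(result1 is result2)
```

Key concept: mutable default argument gotcha.
Step by step:
`result1 = append_to(1)` → result1 = [1]
`result2 = append_to(8)` → result1 = [1, 8] (same object as result2); result2 = [1, 8] (same object as result1)
`result3 = append_to(2)` → result1 = [1, 8, 2] (same object as result2, result3); result2 = [1, 8, 2] (same object as result1, result3); result3 = [1, 8, 2] (same object as result1, result2)
`print(result1)` → prints [1, 8, 2]
`print(result2)` → prints [1, 8, 2]
`print(result3)` → prints [1, 8, 2]
`print(result1 is result2)` → prints True

Answer:
[1, 8, 2]
[1, 8, 2]
[1, 8, 2]
True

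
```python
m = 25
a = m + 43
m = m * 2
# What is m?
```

Trace:
`m = 25` → m = 25
`a = m + 43` → a = 68
`m = m * 2` → m = 50
So m = 50

Answer: 50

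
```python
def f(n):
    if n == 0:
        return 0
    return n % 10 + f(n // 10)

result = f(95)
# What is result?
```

Sum of digits of 95: 5 + 9 = 14

Answer: 14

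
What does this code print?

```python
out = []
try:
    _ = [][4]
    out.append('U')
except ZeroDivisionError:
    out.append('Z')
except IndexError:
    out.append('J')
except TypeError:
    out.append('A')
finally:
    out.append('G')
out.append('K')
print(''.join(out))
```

Execution trace: 'J' (except IndexError) → 'G' (finally) → 'K' (after the try/except). Output: JGK

Answer: JGK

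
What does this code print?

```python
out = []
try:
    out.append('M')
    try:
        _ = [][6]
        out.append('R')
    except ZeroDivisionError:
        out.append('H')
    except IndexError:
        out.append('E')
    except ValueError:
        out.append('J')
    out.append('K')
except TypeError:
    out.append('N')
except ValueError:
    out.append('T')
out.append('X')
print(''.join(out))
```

Execution trace: 'M' (try body) → 'E' (inner except IndexError) → 'K' (try body, no exception) → 'X' (after the try/except). Output: MEKX

Answer: MEKX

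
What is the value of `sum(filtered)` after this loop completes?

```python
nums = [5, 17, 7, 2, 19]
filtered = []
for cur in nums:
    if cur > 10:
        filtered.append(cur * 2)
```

Sum of doubled values > 10
`filtered` takes the values: [] → [34] → [34, 38]
So `sum(filtered)` = 72

Answer: 72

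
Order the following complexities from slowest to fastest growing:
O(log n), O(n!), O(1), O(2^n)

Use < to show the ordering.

Ordered by growth rate: O(1) < O(log n) < O(2^n) < O(n!)

Answer: O(1) < O(log n) < O(2^n) < O(n!)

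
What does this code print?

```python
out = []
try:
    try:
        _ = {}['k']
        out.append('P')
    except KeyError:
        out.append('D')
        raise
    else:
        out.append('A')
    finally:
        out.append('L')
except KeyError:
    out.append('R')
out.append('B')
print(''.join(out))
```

Execution trace: 'D' (except KeyError) → 'L' (finally) → 'R' (outer except KeyError) → 'B' (after the try/except). Output: DLRB

Answer: DLRB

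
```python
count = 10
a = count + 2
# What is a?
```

Trace:
`count = 10` → count = 10
`a = count + 2` → a = 12
So a = 12

Answer: 12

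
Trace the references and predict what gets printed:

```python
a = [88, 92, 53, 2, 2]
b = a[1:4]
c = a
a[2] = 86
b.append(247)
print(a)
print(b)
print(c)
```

Key concept: slice vs alias.
Step by step:
`a = [88, 92, 53, 2, 2]` → a = [88, 92, 53, 2, 2]
`b = a[1:4]` → b = [92, 53, 2]
`c = a` → c = [88, 92, 53, 2, 2] (same object as a)
`a[2] = 86` → a = [88, 92, 86, 2, 2] (same object as c); c = [88, 92, 86, 2, 2] (same object as a)
`b.append(247)` → b = [92, 53, 2, 247]
`print(a)` → prints [88, 92, 86, 2, 2]
`print(b)` → prints [92, 53, 2, 247]
`print(c)` → prints [88, 92, 86, 2, 2]

Answer:
[88, 92, 86, 2, 2]
[92, 53, 2, 247]
[88, 92, 86, 2, 2]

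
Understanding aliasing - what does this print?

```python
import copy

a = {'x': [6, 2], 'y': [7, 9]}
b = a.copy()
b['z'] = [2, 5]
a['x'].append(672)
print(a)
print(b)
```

Key concept: shallow copy of dict with mutable values.
Step by step:
`a = {'x': [6, 2], 'y': [7, 9]}` → a = {'x': [6, 2], 'y': [7, 9]}
`b = a.copy()` → b = {'x': [6, 2], 'y': [7, 9]}
`b['z'] = [2, 5]` → b = {'x': [6, 2], 'y': [7, 9], 'z': [2, 5]}
`a['x'].append(672)` → a = {'x': [6, 2, 672], 'y': [7, 9]}; b = {'x': [6, 2, 672], 'y': [7, 9], 'z': [2, 5]}
`print(a)` → prints {'x': [6, 2, 672], 'y': [7, 9]}
`print(b)` → prints {'x': [6, 2, 672], 'y': [7, 9], 'z': [2, 5]}

Answer:
{'x': [6, 2, 672], 'y': [7, 9]}
{'x': [6, 2, 672], 'y': [7, 9], 'z': [2, 5]}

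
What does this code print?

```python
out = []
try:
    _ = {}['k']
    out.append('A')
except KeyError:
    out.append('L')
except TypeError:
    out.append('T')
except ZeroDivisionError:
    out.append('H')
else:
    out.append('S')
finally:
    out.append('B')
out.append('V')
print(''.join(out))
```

Execution trace: 'L' (except KeyError) → 'B' (finally) → 'V' (after the try/except). Output: LBV

Answer: LBV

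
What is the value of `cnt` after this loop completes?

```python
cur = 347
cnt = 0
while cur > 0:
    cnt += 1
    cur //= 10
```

Count digits by repeated division by 10
`cnt` takes the values: 0 → 1 → 2 → 3

Answer: 3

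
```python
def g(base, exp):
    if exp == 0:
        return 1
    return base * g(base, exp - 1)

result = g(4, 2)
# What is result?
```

g(4, 2) = 4 * 4 = 16

Answer: 16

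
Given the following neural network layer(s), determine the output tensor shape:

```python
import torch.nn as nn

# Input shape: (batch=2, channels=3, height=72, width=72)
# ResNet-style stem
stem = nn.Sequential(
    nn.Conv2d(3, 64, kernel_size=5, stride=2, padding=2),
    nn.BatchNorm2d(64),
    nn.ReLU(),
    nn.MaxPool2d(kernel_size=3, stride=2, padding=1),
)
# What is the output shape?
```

Input: (2, 3, 72, 72) -> after Conv2d 5x5 stride=2: (2, 64, 36, 36) -> Output: (2, 64, 18, 18)

Answer: (2, 64, 18, 18)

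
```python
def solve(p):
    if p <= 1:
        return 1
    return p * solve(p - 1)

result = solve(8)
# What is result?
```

solve(8) = 8 * 7 * 6 * 5 * 4 * 3 * 2 * 1 = 40320

Answer: 40320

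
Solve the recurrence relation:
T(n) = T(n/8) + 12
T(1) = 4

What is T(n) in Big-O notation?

Each step divides n by 8 and adds 12. After log_8(n) steps we reach T(1)=4. So T(n) = 12·log_8(n) + 4 = O(log n).

Answer: O(log n)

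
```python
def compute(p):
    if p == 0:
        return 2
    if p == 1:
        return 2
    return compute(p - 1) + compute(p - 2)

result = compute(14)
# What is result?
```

Build up from base cases: compute(0)=2, compute(1)=2, compute(2)=4, compute(3)=6, compute(4)=10, compute(5)=16, compute(6)=26, ..., compute(14)=1220

Answer: 1220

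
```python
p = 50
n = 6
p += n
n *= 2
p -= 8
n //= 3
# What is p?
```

Trace:
`p = 50` → p = 50
`n = 6` → n = 6
`p += n` → p = 56
`n *= 2` → n = 12
`p -= 8` → p = 48
`n //= 3` → n = 4
So p = 48

Answer: 48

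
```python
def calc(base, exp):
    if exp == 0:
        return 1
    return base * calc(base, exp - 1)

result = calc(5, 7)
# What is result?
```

calc(5, 7) = 5 * 5 * 5 * 5 * 5 * 5 * 5 = 78125

Answer: 78125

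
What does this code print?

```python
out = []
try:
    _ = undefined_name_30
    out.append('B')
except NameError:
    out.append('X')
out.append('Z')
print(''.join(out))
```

Execution trace: 'X' (except NameError) → 'Z' (after the try/except). Output: XZ

Answer: XZ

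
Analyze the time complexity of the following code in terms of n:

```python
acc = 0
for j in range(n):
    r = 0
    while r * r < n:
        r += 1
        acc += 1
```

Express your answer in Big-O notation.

Each loop level contributes: n × √n. Multiplying the contributions gives O(n√n).

Answer: O(n√n)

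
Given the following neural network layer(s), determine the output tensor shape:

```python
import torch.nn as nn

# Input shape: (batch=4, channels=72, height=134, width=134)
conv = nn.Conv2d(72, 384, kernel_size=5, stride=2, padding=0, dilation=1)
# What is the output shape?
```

Input: (4, 72, 134, 134) -> Output: (4, 384, 65, 65)

Answer: (4, 384, 65, 65)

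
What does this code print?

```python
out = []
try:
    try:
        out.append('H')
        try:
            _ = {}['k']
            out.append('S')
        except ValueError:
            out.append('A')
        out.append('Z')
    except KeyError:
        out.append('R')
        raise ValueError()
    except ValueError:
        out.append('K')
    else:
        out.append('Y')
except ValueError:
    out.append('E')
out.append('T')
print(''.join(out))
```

Execution trace: 'H' (try body) → 'R' (except KeyError) → 'E' (outer except ValueError) → 'T' (after the try/except). Output: HRET

Answer: HRET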